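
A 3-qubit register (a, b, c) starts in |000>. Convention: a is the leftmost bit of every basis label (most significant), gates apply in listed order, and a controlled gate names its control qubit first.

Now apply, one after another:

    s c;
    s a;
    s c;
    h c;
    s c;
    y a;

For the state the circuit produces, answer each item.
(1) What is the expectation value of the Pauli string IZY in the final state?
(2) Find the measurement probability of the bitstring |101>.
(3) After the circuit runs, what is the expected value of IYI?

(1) The observable IZY averages to 1.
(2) A full measurement returns |101> with probability 1/2.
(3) The expectation value of IYI is 0.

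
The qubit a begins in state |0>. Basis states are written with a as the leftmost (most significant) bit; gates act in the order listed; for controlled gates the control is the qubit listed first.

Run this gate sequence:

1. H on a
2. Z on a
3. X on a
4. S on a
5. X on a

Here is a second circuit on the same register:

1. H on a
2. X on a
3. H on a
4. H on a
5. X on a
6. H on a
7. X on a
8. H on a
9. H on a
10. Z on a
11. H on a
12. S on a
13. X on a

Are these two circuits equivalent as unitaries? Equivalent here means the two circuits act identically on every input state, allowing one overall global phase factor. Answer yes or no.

Yes, they are equivalent — the unitaries differ by at most a global phase.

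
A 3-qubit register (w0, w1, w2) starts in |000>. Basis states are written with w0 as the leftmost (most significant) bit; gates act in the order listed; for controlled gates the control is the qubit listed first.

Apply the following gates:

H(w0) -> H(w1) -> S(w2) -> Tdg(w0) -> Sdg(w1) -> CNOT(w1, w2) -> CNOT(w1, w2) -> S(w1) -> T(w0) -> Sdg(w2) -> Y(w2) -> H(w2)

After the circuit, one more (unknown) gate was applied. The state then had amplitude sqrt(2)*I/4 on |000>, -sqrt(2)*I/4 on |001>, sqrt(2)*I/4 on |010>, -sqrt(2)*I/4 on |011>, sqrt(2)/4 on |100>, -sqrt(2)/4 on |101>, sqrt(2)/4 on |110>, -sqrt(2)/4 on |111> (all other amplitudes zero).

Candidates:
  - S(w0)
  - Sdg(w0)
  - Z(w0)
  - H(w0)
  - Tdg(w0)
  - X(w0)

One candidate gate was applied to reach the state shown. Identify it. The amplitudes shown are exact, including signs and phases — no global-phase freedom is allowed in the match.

It was Sdg(w0) that produced the state shown.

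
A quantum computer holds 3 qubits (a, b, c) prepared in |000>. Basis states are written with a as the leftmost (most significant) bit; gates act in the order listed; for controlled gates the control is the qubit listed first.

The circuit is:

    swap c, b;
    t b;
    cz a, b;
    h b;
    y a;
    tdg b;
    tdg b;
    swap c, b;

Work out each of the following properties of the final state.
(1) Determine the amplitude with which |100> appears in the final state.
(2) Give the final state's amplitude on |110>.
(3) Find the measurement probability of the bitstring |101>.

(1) The final state's coefficient on |100> equals sqrt(2)*I/2.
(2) |110> carries amplitude 0 in the final state.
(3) Outcome |101> occurs with probability 1/2.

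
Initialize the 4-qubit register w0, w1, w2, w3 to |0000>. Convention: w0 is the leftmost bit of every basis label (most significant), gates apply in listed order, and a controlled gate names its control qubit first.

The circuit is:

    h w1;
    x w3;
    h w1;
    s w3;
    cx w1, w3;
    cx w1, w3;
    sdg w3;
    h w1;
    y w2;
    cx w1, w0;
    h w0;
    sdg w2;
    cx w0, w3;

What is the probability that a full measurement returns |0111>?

Outcome |0111> occurs with probability 1/4. Key observation: steps 3-8 multiply out to the identity, so the circuit reduces to the remaining gates.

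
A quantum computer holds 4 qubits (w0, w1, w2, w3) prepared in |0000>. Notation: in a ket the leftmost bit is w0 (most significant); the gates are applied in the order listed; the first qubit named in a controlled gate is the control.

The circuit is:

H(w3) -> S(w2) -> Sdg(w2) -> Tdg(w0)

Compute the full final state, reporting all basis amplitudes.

After the circuit, the state carries amplitude sqrt(2)/2 on |0000>, sqrt(2)/2 on |0001>, and 0 on every other basis state. Key observation: steps 2-3 multiply out to the identity, so the circuit reduces to the remaining gates.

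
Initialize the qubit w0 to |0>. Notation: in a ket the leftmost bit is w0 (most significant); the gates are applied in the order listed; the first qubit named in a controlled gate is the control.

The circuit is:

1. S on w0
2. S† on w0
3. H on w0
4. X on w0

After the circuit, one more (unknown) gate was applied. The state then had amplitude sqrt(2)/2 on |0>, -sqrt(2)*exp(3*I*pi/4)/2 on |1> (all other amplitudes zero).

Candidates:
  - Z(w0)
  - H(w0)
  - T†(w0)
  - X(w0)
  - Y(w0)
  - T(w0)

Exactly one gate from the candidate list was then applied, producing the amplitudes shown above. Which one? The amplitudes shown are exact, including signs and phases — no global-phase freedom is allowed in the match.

The unique candidate consistent with the amplitudes is T†(w0). Key observation: the block from step 1 through step 2 cancels to the identity and can be dropped.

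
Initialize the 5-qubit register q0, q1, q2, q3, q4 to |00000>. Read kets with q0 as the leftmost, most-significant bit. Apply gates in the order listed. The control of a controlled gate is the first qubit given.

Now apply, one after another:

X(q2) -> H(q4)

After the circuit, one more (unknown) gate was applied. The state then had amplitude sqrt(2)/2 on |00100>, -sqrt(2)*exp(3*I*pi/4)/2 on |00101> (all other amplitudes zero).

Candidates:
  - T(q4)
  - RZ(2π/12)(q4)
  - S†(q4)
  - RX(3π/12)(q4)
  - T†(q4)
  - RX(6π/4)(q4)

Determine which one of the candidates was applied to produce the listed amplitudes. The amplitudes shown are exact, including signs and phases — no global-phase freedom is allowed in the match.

The unique candidate consistent with the amplitudes is T†(q4).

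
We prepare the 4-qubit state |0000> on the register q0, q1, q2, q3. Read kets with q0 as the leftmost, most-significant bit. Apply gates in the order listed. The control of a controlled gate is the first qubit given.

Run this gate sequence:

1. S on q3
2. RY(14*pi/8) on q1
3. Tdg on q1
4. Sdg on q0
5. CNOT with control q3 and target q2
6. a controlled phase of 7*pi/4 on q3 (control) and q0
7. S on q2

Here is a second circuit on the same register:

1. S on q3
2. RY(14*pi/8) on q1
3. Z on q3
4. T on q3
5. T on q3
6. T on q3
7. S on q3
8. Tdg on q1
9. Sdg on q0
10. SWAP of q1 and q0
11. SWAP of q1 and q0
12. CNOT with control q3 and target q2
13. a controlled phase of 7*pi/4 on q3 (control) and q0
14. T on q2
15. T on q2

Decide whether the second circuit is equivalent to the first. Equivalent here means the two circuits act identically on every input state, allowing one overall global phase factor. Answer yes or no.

No: there is an input state on which the two circuits produce genuinely different outputs (not merely differing by a phase).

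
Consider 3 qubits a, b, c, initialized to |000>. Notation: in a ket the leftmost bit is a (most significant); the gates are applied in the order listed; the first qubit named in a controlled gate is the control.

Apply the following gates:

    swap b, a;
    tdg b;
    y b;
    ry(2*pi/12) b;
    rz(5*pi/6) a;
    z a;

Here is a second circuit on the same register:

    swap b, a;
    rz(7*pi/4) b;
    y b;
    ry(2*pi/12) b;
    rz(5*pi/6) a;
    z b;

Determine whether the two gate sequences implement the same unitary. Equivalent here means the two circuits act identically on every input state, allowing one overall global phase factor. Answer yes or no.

No — the two circuits implement different unitaries, even allowing a global phase.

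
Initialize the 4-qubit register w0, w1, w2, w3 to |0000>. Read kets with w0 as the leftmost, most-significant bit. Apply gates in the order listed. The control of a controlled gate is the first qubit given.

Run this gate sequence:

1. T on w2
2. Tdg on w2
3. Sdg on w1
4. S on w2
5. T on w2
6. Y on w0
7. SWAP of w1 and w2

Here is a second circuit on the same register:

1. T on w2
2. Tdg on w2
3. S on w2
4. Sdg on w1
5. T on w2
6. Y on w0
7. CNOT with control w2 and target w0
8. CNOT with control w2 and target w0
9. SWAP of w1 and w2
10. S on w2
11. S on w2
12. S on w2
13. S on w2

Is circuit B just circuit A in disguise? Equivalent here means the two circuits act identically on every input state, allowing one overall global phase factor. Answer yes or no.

Yes, they are equivalent — the unitaries differ by at most a global phase.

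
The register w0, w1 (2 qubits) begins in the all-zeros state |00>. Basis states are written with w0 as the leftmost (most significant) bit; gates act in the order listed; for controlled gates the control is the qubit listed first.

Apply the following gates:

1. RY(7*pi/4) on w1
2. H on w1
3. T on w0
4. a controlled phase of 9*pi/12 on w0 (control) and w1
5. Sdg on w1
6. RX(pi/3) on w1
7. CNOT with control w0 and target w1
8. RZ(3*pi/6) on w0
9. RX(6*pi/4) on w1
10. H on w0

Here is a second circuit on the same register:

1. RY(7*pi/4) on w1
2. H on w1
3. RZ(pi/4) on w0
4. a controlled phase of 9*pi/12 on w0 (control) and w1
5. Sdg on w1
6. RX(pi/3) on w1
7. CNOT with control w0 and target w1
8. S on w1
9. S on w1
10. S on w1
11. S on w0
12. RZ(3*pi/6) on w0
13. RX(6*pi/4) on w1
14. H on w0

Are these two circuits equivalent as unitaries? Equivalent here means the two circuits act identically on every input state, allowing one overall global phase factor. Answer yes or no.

No, they are not equivalent — no single phase factor reconciles the two unitaries.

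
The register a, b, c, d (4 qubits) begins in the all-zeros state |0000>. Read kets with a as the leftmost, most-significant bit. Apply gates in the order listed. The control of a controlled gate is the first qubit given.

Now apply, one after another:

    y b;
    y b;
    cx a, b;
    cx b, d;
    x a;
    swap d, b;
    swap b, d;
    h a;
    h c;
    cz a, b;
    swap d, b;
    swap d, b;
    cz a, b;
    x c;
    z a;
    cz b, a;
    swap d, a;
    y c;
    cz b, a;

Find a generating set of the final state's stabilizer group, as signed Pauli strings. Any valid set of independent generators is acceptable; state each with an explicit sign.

One valid set of independent stabilizer generators is -IIXI, +IIIX, +ZIII, +IZII (any independent generating set of the same group is equally correct). Key observation: gates 10-13 undo each other exactly, leaving only the rest of the circuit to track.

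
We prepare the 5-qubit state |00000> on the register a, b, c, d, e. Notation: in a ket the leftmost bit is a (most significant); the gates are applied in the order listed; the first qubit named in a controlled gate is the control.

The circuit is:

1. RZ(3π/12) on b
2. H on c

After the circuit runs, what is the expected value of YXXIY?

The expectation value of YXXIY is 0.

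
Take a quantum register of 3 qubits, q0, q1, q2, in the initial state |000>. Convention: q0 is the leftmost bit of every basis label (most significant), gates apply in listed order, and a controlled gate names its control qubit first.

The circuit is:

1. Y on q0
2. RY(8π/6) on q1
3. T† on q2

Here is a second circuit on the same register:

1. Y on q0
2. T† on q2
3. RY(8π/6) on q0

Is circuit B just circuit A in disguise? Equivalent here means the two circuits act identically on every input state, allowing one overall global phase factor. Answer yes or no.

No — the two circuits implement different unitaries, even allowing a global phase.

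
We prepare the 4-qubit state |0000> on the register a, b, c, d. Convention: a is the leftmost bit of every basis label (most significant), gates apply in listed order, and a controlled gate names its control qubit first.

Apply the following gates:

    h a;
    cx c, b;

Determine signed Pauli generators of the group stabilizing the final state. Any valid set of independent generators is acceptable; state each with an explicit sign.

The final state is stabilized by the group generated by +XIII, +IZII, +IIZI, +IIIZ; other independent generating sets are equally valid.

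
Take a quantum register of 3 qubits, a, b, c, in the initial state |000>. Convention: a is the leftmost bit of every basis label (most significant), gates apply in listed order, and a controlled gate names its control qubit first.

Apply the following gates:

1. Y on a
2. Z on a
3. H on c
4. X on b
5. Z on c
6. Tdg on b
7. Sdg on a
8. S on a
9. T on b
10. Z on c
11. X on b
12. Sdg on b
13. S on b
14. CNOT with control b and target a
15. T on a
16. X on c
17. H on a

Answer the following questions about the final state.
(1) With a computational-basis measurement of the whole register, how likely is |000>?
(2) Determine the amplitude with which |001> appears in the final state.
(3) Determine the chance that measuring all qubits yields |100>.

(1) The probability of measuring |000> is 1/4. Key observation: steps 4-11 multiply out to the identity, so the circuit reduces to the remaining gates.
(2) The final state's coefficient on |001> equals -exp(3*I*pi/4)/2.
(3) A full measurement returns |100> with probability 1/4.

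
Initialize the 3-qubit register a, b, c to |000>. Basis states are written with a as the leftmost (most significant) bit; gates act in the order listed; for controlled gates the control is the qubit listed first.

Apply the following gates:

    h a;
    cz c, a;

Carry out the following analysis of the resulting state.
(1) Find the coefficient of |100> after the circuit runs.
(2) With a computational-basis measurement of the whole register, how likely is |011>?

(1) The amplitude on |100> is sqrt(2)/2.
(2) A full measurement returns |011> with probability 0.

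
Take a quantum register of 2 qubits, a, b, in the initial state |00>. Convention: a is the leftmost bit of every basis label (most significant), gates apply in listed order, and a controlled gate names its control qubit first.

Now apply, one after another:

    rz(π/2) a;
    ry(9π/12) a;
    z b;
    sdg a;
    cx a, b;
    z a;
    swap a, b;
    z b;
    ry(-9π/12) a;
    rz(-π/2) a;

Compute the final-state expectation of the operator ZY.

The observable ZY averages to -1/2.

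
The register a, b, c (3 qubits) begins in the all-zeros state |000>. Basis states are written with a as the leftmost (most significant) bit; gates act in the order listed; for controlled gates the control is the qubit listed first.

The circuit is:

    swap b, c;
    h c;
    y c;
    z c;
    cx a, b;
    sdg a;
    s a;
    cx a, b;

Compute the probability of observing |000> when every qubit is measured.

The probability of measuring |000> is 1/2.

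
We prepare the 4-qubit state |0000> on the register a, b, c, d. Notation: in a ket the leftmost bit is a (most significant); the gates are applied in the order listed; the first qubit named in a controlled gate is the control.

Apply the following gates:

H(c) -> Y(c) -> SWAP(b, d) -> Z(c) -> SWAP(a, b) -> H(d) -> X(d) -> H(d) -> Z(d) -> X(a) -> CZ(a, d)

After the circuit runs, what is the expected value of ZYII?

In the final state, ZYII has expectation 0. Key observation: the block from step 6 through step 9 cancels to the identity and can be dropped.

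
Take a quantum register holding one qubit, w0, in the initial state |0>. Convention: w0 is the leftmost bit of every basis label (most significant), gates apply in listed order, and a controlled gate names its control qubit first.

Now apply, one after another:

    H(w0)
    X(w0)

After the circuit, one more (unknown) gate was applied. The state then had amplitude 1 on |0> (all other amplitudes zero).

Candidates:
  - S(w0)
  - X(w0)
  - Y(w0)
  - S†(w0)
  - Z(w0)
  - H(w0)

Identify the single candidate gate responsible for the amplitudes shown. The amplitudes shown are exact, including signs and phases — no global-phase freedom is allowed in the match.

The applied gate was H(w0).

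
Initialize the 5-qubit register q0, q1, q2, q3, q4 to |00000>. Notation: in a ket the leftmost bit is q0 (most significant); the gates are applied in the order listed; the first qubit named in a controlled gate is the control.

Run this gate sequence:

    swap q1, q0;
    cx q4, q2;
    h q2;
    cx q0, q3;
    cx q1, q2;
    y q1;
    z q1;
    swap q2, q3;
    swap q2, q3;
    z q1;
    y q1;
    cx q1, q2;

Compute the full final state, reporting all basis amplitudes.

The final amplitudes are sqrt(2)/2 on |00000>, sqrt(2)/2 on |00100>, and 0 on every other basis state. Key observation: steps 5-12 multiply out to the identity, so the circuit reduces to the remaining gates.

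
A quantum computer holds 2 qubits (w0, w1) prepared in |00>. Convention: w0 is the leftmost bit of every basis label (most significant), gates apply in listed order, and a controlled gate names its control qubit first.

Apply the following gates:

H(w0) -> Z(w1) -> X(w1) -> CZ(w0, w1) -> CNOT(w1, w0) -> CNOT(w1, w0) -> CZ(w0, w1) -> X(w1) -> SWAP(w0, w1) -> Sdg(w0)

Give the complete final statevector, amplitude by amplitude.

After the circuit, the state carries amplitude sqrt(2)/2 on |00>, sqrt(2)/2 on |01>, 0 on |10>, 0 on |11>. Key observation: the block from step 3 through step 8 cancels to the identity and can be dropped.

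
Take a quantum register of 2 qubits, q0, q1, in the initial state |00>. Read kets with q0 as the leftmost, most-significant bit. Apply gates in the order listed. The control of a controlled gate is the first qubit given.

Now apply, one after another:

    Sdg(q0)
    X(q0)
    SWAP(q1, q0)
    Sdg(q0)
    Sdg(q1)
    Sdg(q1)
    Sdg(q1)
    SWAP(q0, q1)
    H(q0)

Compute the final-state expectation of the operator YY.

The expectation value of YY is 0.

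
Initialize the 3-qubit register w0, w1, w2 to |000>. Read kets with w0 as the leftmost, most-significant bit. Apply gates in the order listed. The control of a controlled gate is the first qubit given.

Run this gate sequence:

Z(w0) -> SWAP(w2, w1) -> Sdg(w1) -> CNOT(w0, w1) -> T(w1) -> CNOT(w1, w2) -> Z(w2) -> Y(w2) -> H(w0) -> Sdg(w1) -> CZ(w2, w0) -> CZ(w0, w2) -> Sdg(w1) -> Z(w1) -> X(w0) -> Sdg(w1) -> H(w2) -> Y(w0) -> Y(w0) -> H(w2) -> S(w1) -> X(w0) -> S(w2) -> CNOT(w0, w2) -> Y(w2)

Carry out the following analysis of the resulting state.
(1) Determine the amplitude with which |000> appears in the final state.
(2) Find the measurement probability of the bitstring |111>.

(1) The amplitude on |000> is sqrt(2)*I/2.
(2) The probability of measuring |111> is 0.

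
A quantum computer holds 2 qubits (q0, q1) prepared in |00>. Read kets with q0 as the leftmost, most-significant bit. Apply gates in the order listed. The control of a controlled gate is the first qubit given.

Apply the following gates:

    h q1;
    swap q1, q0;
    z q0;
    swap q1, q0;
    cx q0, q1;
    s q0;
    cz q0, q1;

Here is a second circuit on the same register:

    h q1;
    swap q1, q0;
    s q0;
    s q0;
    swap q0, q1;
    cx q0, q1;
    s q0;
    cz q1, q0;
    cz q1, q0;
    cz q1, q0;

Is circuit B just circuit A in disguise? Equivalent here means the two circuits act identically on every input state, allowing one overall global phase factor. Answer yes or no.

Yes: on every input state the two circuits agree up to one overall phase factor.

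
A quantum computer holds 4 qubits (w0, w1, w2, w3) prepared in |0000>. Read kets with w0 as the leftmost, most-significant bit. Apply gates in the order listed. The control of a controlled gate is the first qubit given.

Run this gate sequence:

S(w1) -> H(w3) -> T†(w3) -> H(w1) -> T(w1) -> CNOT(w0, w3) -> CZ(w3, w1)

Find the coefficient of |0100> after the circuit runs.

The amplitude on |0100> is exp(I*pi/4)/2.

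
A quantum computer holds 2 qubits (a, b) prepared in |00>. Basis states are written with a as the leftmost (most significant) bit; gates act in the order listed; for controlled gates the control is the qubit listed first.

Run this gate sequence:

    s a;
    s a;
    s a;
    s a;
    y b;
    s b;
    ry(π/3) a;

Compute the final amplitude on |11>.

The final state's coefficient on |11> equals -1/2. Key observation: steps 1-4 multiply out to the identity, so the circuit reduces to the remaining gates.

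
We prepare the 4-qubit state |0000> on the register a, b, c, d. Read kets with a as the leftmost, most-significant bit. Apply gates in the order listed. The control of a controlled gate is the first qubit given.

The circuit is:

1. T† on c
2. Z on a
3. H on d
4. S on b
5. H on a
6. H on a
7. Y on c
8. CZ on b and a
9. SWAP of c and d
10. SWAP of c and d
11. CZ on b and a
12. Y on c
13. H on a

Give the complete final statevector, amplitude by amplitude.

After the circuit, the state carries amplitude 1/2 on |0000>, 1/2 on |0001>, 1/2 on |1000>, 1/2 on |1001>, and 0 on every other basis state. Key observation: steps 6-13 multiply out to the identity, so the circuit reduces to the remaining gates.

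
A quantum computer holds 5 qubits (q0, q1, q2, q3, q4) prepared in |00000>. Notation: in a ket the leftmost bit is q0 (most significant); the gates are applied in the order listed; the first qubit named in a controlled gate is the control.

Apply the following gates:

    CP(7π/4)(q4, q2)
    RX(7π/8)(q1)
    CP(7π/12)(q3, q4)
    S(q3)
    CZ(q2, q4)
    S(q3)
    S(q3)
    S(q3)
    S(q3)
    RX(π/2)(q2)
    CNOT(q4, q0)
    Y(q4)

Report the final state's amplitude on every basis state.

The final amplitudes are sqrt(2)*I*sin(pi/16)/2 on |00001>, sqrt(2)*sin(pi/16)/2 on |00101>, sqrt(2)*cos(pi/16)/2 on |01001>, -sqrt(2)*I*cos(pi/16)/2 on |01101>, and 0 on every other basis state. Key observation: gates 6-9 undo each other exactly, leaving only the rest of the circuit to track.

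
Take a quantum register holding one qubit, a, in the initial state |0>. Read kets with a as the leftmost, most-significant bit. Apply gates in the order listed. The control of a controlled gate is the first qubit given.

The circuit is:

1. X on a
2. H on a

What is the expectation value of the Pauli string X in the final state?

In the final state, X has expectation -1.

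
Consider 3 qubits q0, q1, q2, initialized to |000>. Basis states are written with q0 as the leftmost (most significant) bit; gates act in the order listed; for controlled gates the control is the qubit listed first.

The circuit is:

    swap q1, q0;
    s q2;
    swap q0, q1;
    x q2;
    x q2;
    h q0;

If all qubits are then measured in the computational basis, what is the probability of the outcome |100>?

Outcome |100> occurs with probability 1/2. Key observation: steps 4-5 multiply out to the identity, so the circuit reduces to the remaining gates.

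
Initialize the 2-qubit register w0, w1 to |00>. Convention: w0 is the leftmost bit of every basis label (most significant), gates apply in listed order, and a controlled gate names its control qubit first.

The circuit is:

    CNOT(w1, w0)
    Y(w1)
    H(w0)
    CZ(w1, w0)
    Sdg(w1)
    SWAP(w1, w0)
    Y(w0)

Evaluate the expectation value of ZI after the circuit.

The observable ZI averages to 1.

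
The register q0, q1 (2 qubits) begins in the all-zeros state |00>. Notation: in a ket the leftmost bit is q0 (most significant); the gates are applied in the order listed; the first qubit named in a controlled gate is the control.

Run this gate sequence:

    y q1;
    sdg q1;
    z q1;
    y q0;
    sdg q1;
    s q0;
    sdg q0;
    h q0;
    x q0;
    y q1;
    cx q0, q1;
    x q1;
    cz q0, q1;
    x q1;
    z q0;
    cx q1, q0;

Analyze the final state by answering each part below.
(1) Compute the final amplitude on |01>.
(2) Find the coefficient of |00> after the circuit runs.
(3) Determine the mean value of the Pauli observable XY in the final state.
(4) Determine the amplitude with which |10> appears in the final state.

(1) |01> carries amplitude -sqrt(2)*I/2 in the final state.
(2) |00> carries amplitude -sqrt(2)*I/2 in the final state.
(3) The expectation value of XY is 0.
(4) The amplitude on |10> is 0.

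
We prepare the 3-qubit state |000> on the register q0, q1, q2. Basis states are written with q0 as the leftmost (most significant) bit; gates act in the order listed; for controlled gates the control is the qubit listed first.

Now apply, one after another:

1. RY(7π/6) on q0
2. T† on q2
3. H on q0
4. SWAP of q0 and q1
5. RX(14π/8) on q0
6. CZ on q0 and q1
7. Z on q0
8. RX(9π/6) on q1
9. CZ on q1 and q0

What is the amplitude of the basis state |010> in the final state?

|010> carries amplitude sqrt(sqrt(2) + 2)*(-sqrt(6) + sqrt(2)*I)/8 in the final state.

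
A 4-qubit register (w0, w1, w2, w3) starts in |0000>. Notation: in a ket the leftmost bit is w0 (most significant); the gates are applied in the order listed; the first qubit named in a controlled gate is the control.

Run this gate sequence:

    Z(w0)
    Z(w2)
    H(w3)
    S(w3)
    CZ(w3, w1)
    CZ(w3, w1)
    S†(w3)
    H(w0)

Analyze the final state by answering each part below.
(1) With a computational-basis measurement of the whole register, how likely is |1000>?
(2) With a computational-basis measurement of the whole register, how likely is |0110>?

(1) A full measurement returns |1000> with probability 1/4. Key observation: steps 4-7 multiply out to the identity, so the circuit reduces to the remaining gates.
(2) Outcome |0110> occurs with probability 0.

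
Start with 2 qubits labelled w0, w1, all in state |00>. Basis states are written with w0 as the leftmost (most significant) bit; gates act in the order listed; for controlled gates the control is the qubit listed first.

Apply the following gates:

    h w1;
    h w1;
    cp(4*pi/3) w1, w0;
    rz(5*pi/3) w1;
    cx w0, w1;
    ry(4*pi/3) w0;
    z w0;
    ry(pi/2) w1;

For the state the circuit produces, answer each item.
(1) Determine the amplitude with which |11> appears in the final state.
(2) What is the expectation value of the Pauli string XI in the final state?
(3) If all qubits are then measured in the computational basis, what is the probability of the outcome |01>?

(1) The amplitude on |11> is sqrt(6)*exp(I*pi/6)/4. Key observation: gates 1-2 undo each other exactly, leaving only the rest of the circuit to track.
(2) In the final state, XI has expectation sqrt(3)/2.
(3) The probability of measuring |01> is 1/8.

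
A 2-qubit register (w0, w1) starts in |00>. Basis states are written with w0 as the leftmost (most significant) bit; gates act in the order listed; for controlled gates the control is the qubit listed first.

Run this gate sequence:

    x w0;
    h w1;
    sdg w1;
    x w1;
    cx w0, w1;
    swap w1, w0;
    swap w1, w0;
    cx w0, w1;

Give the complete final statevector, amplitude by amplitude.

After the circuit, the state carries amplitude 0 on |00>, 0 on |01>, -sqrt(2)*I/2 on |10>, sqrt(2)/2 on |11>. Key observation: steps 5-8 multiply out to the identity, so the circuit reduces to the remaining gates.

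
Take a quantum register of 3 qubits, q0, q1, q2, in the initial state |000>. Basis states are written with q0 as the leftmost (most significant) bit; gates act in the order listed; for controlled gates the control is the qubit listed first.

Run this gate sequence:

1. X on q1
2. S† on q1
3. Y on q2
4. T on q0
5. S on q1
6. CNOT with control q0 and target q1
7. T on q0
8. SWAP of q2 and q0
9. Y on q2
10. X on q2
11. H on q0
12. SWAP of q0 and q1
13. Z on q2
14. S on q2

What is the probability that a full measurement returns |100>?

The probability of measuring |100> is 1/2.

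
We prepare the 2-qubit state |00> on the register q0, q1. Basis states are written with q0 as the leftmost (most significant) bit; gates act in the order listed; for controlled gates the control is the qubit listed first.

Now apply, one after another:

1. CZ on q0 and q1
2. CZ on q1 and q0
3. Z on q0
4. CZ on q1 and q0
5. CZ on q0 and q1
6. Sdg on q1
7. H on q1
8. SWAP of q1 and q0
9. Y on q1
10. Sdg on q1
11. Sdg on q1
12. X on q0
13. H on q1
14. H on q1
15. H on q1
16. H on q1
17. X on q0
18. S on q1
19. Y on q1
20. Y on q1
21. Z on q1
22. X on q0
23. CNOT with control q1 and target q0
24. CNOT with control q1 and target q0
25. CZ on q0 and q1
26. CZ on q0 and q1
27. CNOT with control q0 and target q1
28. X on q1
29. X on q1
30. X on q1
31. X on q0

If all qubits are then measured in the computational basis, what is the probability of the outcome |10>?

A full measurement returns |10> with probability 1/2. Key observation: gates 11-18 undo each other exactly, leaving only the rest of the circuit to track.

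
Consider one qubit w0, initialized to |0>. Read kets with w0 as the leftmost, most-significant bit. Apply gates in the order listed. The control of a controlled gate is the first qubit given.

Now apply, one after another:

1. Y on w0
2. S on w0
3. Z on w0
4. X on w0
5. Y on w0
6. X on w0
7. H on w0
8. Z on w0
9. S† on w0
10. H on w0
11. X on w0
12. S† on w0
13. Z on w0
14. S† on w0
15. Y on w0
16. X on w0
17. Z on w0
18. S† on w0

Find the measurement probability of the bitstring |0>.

The probability of measuring |0> is 1/2.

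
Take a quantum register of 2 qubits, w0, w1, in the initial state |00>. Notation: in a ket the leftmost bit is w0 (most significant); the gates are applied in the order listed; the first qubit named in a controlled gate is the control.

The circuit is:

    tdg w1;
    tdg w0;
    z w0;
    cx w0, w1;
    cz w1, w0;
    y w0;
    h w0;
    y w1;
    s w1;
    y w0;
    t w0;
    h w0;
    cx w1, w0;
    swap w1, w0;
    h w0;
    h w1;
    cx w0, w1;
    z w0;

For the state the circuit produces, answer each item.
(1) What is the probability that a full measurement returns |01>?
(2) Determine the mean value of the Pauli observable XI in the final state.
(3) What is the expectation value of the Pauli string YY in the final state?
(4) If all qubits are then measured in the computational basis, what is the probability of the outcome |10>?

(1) A full measurement returns |01> with probability 1/4.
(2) In the final state, XI has expectation -sqrt(2)/2.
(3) The observable YY averages to 0.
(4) The probability of measuring |10> is 1/4.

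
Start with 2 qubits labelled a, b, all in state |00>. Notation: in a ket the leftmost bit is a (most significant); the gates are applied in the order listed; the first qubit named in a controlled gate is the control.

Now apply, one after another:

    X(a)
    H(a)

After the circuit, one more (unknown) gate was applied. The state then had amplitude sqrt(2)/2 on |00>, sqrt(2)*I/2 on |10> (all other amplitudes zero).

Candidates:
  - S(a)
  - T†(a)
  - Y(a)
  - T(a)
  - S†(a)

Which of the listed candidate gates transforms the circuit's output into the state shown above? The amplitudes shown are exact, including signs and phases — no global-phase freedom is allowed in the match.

It was S†(a) that produced the state shown.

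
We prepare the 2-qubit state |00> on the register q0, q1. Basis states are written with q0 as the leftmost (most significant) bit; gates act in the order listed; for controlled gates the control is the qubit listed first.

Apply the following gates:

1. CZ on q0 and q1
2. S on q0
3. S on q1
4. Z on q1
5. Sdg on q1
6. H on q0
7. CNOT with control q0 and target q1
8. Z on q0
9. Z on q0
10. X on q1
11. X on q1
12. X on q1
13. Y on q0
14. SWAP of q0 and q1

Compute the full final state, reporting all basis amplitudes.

The resulting statevector has amplitude -sqrt(2)*I/2 on |00>, 0 on |01>, 0 on |10>, sqrt(2)*I/2 on |11>. Key observation: the block from step 10 through step 11 cancels to the identity and can be dropped.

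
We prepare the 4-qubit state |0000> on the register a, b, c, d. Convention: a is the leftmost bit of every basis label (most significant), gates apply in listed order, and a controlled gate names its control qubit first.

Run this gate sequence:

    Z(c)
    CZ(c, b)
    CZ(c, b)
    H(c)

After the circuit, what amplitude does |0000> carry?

The amplitude on |0000> is sqrt(2)/2.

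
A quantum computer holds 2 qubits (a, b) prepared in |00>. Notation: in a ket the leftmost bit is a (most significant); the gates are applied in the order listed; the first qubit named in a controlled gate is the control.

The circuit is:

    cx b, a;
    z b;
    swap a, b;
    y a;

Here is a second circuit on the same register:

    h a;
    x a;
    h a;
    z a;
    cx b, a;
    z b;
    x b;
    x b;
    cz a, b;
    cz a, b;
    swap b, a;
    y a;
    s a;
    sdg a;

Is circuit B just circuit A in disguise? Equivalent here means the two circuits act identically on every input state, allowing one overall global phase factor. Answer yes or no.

Yes — the two circuits implement the same unitary up to a global phase.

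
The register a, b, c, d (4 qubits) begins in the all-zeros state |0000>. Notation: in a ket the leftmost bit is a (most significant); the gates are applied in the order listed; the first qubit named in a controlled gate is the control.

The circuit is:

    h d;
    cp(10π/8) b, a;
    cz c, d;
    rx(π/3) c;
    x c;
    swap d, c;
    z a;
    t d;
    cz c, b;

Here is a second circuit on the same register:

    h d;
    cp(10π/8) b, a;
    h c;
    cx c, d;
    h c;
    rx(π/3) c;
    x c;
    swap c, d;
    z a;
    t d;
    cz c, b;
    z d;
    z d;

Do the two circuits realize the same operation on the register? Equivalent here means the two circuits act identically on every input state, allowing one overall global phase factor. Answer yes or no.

No: there is an input state on which the two circuits produce genuinely different outputs (not merely differing by a phase).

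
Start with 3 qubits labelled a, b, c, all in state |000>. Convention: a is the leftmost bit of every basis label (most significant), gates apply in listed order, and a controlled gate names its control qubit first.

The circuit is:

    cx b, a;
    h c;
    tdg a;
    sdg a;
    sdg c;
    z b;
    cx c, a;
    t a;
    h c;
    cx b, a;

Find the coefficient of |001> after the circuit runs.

The amplitude on |001> is 1/2.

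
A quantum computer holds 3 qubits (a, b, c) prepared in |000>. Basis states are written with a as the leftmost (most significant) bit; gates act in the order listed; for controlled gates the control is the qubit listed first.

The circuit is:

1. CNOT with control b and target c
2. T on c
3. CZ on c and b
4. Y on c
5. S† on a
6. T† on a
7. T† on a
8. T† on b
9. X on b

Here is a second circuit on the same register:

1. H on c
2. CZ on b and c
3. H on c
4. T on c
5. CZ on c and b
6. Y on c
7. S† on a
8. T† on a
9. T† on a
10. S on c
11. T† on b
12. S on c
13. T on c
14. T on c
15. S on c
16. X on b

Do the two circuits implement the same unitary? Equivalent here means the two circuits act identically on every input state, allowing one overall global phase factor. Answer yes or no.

Yes: on every input state the two circuits agree up to one overall phase factor.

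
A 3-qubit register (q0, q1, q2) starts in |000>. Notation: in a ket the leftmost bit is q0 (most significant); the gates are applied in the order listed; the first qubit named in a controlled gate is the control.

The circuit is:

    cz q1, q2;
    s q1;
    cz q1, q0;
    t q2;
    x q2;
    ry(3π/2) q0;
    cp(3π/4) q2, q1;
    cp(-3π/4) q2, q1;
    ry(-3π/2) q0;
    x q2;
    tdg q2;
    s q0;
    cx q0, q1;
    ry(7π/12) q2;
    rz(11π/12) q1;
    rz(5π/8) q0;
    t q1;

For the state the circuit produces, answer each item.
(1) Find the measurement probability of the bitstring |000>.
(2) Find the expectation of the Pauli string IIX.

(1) The probability of measuring |000> is -sqrt(6)/8 + sqrt(2)/8 + 1/2.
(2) The expectation value of IIX is sqrt(2)/4 + sqrt(6)/4.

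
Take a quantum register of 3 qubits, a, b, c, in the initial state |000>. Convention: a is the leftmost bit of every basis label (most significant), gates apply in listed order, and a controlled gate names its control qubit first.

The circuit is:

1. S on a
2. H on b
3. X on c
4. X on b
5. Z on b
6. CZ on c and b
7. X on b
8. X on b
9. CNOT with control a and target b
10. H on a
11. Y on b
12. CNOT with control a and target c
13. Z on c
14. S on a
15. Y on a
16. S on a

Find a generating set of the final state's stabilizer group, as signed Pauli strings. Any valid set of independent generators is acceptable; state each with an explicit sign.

The final state is stabilized by the group generated by +XIX, -IXI, +ZIZ; other independent generating sets are equally valid. Key observation: steps 7-8 multiply out to the identity, so the circuit reduces to the remaining gates.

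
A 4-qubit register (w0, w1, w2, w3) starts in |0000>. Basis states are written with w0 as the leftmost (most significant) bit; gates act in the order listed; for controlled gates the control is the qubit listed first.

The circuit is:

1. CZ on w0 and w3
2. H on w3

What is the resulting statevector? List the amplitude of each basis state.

The final amplitudes are sqrt(2)/2 on |0000>, sqrt(2)/2 on |0001>, and 0 on every other basis state.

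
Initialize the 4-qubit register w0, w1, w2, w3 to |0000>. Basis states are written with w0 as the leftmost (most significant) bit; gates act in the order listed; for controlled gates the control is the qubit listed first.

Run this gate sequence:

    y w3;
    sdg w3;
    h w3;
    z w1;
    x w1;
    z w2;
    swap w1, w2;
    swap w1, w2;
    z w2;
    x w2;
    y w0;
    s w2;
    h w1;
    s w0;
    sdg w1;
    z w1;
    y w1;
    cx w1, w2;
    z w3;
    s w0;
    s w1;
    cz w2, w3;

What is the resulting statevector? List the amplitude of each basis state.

The final amplitudes are -1/2 on |1010>, 1/2 on |1011>, -1/2 on |1100>, -1/2 on |1101>, and 0 on every other basis state. Key observation: steps 6-9 multiply out to the identity, so the circuit reduces to the remaining gates.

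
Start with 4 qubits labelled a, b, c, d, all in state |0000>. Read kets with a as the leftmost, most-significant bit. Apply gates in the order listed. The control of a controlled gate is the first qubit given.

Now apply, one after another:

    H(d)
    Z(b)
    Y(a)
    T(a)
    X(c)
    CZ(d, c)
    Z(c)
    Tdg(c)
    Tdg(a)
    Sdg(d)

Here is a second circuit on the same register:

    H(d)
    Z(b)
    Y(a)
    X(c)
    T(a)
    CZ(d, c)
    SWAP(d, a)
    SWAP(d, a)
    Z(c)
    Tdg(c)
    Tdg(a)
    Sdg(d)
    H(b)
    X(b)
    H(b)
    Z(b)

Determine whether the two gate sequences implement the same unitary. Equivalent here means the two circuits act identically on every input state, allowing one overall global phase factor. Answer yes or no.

Yes: on every input state the two circuits agree up to one overall phase factor.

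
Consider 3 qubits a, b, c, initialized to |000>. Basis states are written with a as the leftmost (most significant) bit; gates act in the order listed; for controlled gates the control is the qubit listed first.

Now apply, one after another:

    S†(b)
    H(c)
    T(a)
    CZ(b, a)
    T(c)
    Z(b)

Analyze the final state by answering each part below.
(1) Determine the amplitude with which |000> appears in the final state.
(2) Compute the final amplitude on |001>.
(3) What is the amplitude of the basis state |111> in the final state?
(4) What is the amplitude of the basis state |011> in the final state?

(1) The final state's coefficient on |000> equals sqrt(2)/2.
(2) The final state's coefficient on |001> equals sqrt(2)*exp(I*pi/4)/2.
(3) The amplitude on |111> is 0.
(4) The amplitude on |011> is 0.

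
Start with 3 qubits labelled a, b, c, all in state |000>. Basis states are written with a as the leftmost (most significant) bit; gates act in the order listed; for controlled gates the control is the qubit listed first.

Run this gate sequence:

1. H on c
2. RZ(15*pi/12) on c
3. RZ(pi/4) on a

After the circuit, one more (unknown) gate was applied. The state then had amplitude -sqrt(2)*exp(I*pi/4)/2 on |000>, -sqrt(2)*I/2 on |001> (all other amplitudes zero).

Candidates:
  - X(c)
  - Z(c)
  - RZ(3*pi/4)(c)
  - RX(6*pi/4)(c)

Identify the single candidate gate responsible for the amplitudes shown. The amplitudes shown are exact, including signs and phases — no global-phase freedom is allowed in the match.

The unique candidate consistent with the amplitudes is Z(c).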